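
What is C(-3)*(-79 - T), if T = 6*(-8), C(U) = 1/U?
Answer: 31/3 ≈ 10.333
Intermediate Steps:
C(U) = 1/U
T = -48
C(-3)*(-79 - T) = (-79 - 1*(-48))/(-3) = -(-79 + 48)/3 = -⅓*(-31) = 31/3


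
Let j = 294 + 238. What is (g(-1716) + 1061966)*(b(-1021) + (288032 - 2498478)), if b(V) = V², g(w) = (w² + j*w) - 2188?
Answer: -3610913153610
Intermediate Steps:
j = 532
g(w) = -2188 + w² + 532*w (g(w) = (w² + 532*w) - 2188 = -2188 + w² + 532*w)
(g(-1716) + 1061966)*(b(-1021) + (288032 - 2498478)) = ((-2188 + (-1716)² + 532*(-1716)) + 1061966)*((-1021)² + (288032 - 2498478)) = ((-2188 + 2944656 - 912912) + 1061966)*(1042441 - 2210446) = (2029556 + 1061966)*(-1168005) = 3091522*(-1168005) = -3610913153610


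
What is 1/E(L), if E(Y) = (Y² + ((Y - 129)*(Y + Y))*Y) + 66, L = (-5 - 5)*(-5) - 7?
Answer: -1/316113 ≈ -3.1634e-6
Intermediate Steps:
L = 43 (L = -10*(-5) - 7 = 50 - 7 = 43)
E(Y) = 66 + Y² + 2*Y²*(-129 + Y) (E(Y) = (Y² + ((-129 + Y)*(2*Y))*Y) + 66 = (Y² + (2*Y*(-129 + Y))*Y) + 66 = (Y² + 2*Y²*(-129 + Y)) + 66 = 66 + Y² + 2*Y²*(-129 + Y))
1/E(L) = 1/(66 - 257*43² + 2*43³) = 1/(66 - 257*1849 + 2*79507) = 1/(66 - 475193 + 159014) = 1/(-316113) = -1/316113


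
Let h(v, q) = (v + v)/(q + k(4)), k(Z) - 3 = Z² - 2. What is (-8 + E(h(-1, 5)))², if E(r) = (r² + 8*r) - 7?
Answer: 3617604/14641 ≈ 247.09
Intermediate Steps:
k(Z) = 1 + Z² (k(Z) = 3 + (Z² - 2) = 3 + (-2 + Z²) = 1 + Z²)
h(v, q) = 2*v/(17 + q) (h(v, q) = (v + v)/(q + (1 + 4²)) = (2*v)/(q + (1 + 16)) = (2*v)/(q + 17) = (2*v)/(17 + q) = 2*v/(17 + q))
E(r) = -7 + r² + 8*r
(-8 + E(h(-1, 5)))² = (-8 + (-7 + (2*(-1)/(17 + 5))² + 8*(2*(-1)/(17 + 5))))² = (-8 + (-7 + (2*(-1)/22)² + 8*(2*(-1)/22)))² = (-8 + (-7 + (2*(-1)*(1/22))² + 8*(2*(-1)*(1/22))))² = (-8 + (-7 + (-1/11)² + 8*(-1/11)))² = (-8 + (-7 + 1/121 - 8/11))² = (-8 - 934/121)² = (-1902/121)² = 3617604/14641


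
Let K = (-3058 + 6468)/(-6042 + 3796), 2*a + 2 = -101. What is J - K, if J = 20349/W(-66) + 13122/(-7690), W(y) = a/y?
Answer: 11598183364946/444747305 ≈ 26078.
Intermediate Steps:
a = -103/2 (a = -1 + (1/2)*(-101) = -1 - 101/2 = -103/2 ≈ -51.500)
K = -1705/1123 (K = 3410/(-2246) = 3410*(-1/2246) = -1705/1123 ≈ -1.5183)
W(y) = -103/(2*y)
J = 10327255677/396035 (J = 20349/((-103/2/(-66))) + 13122/(-7690) = 20349/((-103/2*(-1/66))) + 13122*(-1/7690) = 20349/(103/132) - 6561/3845 = 20349*(132/103) - 6561/3845 = 2686068/103 - 6561/3845 = 10327255677/396035 ≈ 26077.)
J - K = 10327255677/396035 - 1*(-1705/1123) = 10327255677/396035 + 1705/1123 = 11598183364946/444747305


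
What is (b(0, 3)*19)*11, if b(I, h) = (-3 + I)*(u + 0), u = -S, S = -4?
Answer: -2508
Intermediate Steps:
u = 4 (u = -1*(-4) = 4)
b(I, h) = -12 + 4*I (b(I, h) = (-3 + I)*(4 + 0) = (-3 + I)*4 = -12 + 4*I)
(b(0, 3)*19)*11 = ((-12 + 4*0)*19)*11 = ((-12 + 0)*19)*11 = -12*19*11 = -228*11 = -2508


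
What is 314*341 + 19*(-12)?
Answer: 106846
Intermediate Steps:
314*341 + 19*(-12) = 107074 - 228 = 106846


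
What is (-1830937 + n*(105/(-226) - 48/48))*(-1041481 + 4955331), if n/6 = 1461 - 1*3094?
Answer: -803412866021200/113 ≈ -7.1098e+12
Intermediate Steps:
n = -9798 (n = 6*(1461 - 1*3094) = 6*(1461 - 3094) = 6*(-1633) = -9798)
(-1830937 + n*(105/(-226) - 48/48))*(-1041481 + 4955331) = (-1830937 - 9798*(105/(-226) - 48/48))*(-1041481 + 4955331) = (-1830937 - 9798*(105*(-1/226) - 48*1/48))*3913850 = (-1830937 - 9798*(-105/226 - 1))*3913850 = (-1830937 - 9798*(-331/226))*3913850 = (-1830937 + 1621569/113)*3913850 = -205274312/113*3913850 = -803412866021200/113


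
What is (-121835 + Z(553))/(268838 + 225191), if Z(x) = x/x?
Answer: -121834/494029 ≈ -0.24661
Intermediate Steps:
Z(x) = 1
(-121835 + Z(553))/(268838 + 225191) = (-121835 + 1)/(268838 + 225191) = -121834/494029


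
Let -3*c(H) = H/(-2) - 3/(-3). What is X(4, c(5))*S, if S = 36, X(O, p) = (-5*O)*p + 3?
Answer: -252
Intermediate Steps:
c(H) = -⅓ + H/6 (c(H) = -(H/(-2) - 3/(-3))/3 = -(H*(-½) - 3*(-⅓))/3 = -(-H/2 + 1)/3 = -(1 - H/2)/3 = -⅓ + H/6)
X(O, p) = 3 - 5*O*p (X(O, p) = -5*O*p + 3 = 3 - 5*O*p)
X(4, c(5))*S = (3 - 5*4*(-⅓ + (⅙)*5))*36 = (3 - 5*4*(-⅓ + ⅚))*36 = (3 - 5*4*½)*36 = (3 - 10)*36 = -7*36 = -252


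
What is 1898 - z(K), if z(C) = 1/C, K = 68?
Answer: 129063/68 ≈ 1898.0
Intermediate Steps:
1898 - z(K) = 1898 - 1/68 = 129063/68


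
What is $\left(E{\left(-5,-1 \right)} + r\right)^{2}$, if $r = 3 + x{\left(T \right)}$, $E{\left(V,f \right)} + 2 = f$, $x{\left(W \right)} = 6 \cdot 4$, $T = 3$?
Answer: $576$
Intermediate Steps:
$x{\left(W \right)} = 24$
$E{\left(V,f \right)} = -2 + f$
$r = 27$ ($r = 3 + 24 = 27$)
$\left(E{\left(-5,-1 \right)} + r\right)^{2} = \left(\left(-2 - 1\right) + 27\right)^{2} = \left(-3 + 27\right)^{2} = 24^{2} = 576$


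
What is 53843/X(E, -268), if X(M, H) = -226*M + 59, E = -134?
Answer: 53843/30343 ≈ 1.7745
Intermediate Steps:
X(M, H) = 59 - 226*M
53843/X(E, -268) = 53843/(59 - 226*(-134)) = 53843/(59 + 30284) = 53843/30343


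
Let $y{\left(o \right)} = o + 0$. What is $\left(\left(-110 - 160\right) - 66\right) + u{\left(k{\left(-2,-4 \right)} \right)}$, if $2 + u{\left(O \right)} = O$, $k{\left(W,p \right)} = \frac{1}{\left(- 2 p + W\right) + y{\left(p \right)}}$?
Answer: $- \frac{675}{2} \approx -337.5$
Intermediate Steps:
$y{\left(o \right)} = o$
$k{\left(W,p \right)} = \frac{1}{W - p}$ ($k{\left(W,p \right)} = \frac{1}{\left(- 2 p + W\right) + p} = \frac{1}{\left(W - 2 p\right) + p} = \frac{1}{W - p}$)
$u{\left(O \right)} = -2 + O$
$\left(\left(-110 - 160\right) - 66\right) + u{\left(k{\left(-2,-4 \right)} \right)} = \left(\left(-110 - 160\right) - 66\right) - \left(2 - \frac{1}{-2 - -4}\right) = \left(\left(-110 - 160\right) - 66\right) - \left(2 - \frac{1}{-2 + 4}\right) = \left(-270 - 66\right) - \left(2 - \frac{1}{2}\right) = -336 + \left(-2 + \frac{1}{2}\right) = -336 - \frac{3}{2} = - \frac{675}{2}$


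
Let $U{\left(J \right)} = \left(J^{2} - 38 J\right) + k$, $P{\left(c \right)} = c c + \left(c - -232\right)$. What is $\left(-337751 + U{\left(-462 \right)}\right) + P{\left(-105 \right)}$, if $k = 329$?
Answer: $-95270$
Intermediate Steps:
$P{\left(c \right)} = 232 + c + c^{2}$ ($P{\left(c \right)} = c^{2} + \left(c + 232\right) = c^{2} + \left(232 + c\right) = 232 + c + c^{2}$)
$U{\left(J \right)} = 329 + J^{2} - 38 J$ ($U{\left(J \right)} = \left(J^{2} - 38 J\right) + 329 = 329 + J^{2} - 38 J$)
$\left(-337751 + U{\left(-462 \right)}\right) + P{\left(-105 \right)} = \left(-337751 + \left(329 + \left(-462\right)^{2} - -17556\right)\right) + \left(232 - 105 + \left(-105\right)^{2}\right) = \left(-337751 + \left(329 + 213444 + 17556\right)\right) + \left(232 - 105 + 11025\right) = \left(-337751 + 231329\right) + 11152 = -106422 + 11152 = -95270$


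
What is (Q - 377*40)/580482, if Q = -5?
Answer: -2155/82926 ≈ -0.025987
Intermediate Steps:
(Q - 377*40)/580482 = (-5 - 377*40)/580482 = (-5 - 15080)*(1/580482) = -15085*1/580482 = -2155/82926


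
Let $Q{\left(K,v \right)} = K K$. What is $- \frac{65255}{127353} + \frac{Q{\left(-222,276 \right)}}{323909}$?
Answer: $- \frac{14860216543}{41250782877} \approx -0.36024$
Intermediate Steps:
$Q{\left(K,v \right)} = K^{2}$
$- \frac{65255}{127353} + \frac{Q{\left(-222,276 \right)}}{323909} = - \frac{65255}{127353} + \frac{\left(-222\right)^{2}}{323909} = \left(-65255\right) \frac{1}{127353} + 49284 \cdot \frac{1}{323909} = - \frac{65255}{127353} + \frac{49284}{323909} = - \frac{14860216543}{41250782877}$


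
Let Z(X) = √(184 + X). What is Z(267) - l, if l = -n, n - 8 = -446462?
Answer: -446454 + √451 ≈ -4.4643e+5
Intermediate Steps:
n = -446454 (n = 8 - 446462 = -446454)
l = 446454 (l = -1*(-446454) = 446454)
Z(267) - l = √(184 + 267) - 1*446454 = √451 - 446454 = -446454 + √451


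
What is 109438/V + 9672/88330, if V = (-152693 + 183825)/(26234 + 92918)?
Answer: 143975249933348/343736195 ≈ 4.1885e+5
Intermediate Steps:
V = 7783/29788 (V = 31132/119152 = 31132*(1/119152) = 7783/29788 ≈ 0.26128)
109438/V + 9672/88330 = 109438/(7783/29788) + 9672/88330 = 109438*(29788/7783) + 9672*(1/88330) = 3259939144/7783 + 4836/44165 = 143975249933348/343736195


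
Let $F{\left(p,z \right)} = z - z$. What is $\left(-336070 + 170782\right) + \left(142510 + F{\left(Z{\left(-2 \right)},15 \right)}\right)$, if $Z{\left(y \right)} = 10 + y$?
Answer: $-22778$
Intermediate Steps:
$F{\left(p,z \right)} = 0$
$\left(-336070 + 170782\right) + \left(142510 + F{\left(Z{\left(-2 \right)},15 \right)}\right) = \left(-336070 + 170782\right) + \left(142510 + 0\right) = -165288 + 142510 = -22778$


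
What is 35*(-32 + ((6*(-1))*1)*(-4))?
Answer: -280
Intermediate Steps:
35*(-32 + ((6*(-1))*1)*(-4)) = 35*(-32 - 6*1*(-4)) = 35*(-32 - 6*(-4)) = 35*(-32 + 24) = 35*(-8) = -280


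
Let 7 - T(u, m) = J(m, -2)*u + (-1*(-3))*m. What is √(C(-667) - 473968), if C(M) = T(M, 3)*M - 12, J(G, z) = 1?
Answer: I*√917535 ≈ 957.88*I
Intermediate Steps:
T(u, m) = 7 - u - 3*m (T(u, m) = 7 - (1*u + (-1*(-3))*m) = 7 - (u + 3*m) = 7 + (-u - 3*m) = 7 - u - 3*m)
C(M) = -12 + M*(-2 - M) (C(M) = (7 - M - 3*3)*M - 12 = (7 - M - 9)*M - 12 = (-2 - M)*M - 12 = M*(-2 - M) - 12 = -12 + M*(-2 - M))
√(C(-667) - 473968) = √((-12 - 1*(-667)*(2 - 667)) - 473968) = √((-12 - 1*(-667)*(-665)) - 473968) = √((-12 - 443555) - 473968) = √(-443567 - 473968) = √(-917535) = I*√917535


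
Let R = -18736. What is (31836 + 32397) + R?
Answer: 45497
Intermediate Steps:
(31836 + 32397) + R = (31836 + 32397) - 18736 = 64233 - 18736 = 45497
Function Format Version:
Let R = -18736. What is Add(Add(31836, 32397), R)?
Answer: 45497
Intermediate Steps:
Add(Add(31836, 32397), R) = Add(Add(31836, 32397), -18736) = Add(64233, -18736) = 45497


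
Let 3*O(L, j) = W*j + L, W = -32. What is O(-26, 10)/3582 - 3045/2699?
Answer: -16827712/14501727 ≈ -1.1604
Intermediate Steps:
O(L, j) = -32*j/3 + L/3 (O(L, j) = (-32*j + L)/3 = (L - 32*j)/3 = -32*j/3 + L/3)
O(-26, 10)/3582 - 3045/2699 = (-32/3*10 + (1/3)*(-26))/3582 - 3045/2699 = (-320/3 - 26/3)*(1/3582) - 3045*1/2699 = -346/3*1/3582 - 3045/2699 = -173/5373 - 3045/2699 = -16827712/14501727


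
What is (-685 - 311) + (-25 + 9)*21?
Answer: -1332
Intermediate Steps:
(-685 - 311) + (-25 + 9)*21 = -996 - 16*21 = -996 - 336 = -1332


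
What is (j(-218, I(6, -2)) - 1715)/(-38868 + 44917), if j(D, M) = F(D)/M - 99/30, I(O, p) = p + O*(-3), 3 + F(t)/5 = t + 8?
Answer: -33301/120980 ≈ -0.27526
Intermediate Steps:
F(t) = 25 + 5*t (F(t) = -15 + 5*(t + 8) = -15 + 5*(8 + t) = -15 + (40 + 5*t) = 25 + 5*t)
I(O, p) = p - 3*O
j(D, M) = -33/10 + (25 + 5*D)/M (j(D, M) = (25 + 5*D)/M - 99/30 = (25 + 5*D)/M - 99*1/30 = (25 + 5*D)/M - 33/10 = -33/10 + (25 + 5*D)/M)
(j(-218, I(6, -2)) - 1715)/(-38868 + 44917) = ((250 - 33*(-2 - 3*6) + 50*(-218))/(10*(-2 - 3*6)) - 1715)/(-38868 + 44917) = ((250 - 33*(-2 - 18) - 10900)/(10*(-2 - 18)) - 1715)/6049 = ((⅒)*(250 - 33*(-20) - 10900)/(-20) - 1715)*(1/6049) = ((⅒)*(-1/20)*(250 + 660 - 10900) - 1715)*(1/6049) = ((⅒)*(-1/20)*(-9990) - 1715)*(1/6049) = (999/20 - 1715)*(1/6049) = -33301/20*1/6049 = -33301/120980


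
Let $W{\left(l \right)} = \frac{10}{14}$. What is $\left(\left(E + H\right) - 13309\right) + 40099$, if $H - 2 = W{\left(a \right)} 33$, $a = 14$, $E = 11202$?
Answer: $\frac{266123}{7} \approx 38018.0$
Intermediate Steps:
$W{\left(l \right)} = \frac{5}{7}$ ($W{\left(l \right)} = 10 \cdot \frac{1}{14} = \frac{5}{7}$)
$H = \frac{179}{7}$ ($H = 2 + \frac{5}{7} \cdot 33 = 2 + \frac{165}{7} = \frac{179}{7} \approx 25.571$)
$\left(\left(E + H\right) - 13309\right) + 40099 = \left(\left(11202 + \frac{179}{7}\right) - 13309\right) + 40099 = \left(\frac{78593}{7} - 13309\right) + 40099 = - \frac{14570}{7} + 40099 = \frac{266123}{7}$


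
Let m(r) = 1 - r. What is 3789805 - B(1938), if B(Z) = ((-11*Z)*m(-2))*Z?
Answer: 127732657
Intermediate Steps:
B(Z) = -33*Z² (B(Z) = ((-11*Z)*(1 - 1*(-2)))*Z = ((-11*Z)*(1 + 2))*Z = (-11*Z*3)*Z = (-33*Z)*Z = -33*Z²)
3789805 - B(1938) = 3789805 - (-33)*1938² = 3789805 - (-33)*3755844 = 3789805 - 1*(-123942852) = 3789805 + 123942852 = 127732657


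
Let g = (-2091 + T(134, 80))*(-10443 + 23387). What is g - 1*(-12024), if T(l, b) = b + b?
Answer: -24982840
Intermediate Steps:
T(l, b) = 2*b
g = -24994864 (g = (-2091 + 2*80)*(-10443 + 23387) = (-2091 + 160)*12944 = -1931*12944 = -24994864)
g - 1*(-12024) = -24994864 - 1*(-12024) = -24994864 + 12024 = -24982840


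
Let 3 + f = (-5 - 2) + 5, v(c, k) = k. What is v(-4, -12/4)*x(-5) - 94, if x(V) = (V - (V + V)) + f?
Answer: -94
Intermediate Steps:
f = -5 (f = -3 + ((-5 - 2) + 5) = -3 + (-7 + 5) = -3 - 2 = -5)
x(V) = -5 - V (x(V) = (V - (V + V)) - 5 = (V - 2*V) - 5 = -V - 5 = -5 - V)
v(-4, -12/4)*x(-5) - 94 = (-12/4)*(-5 - 1*(-5)) - 94 = (-12*¼)*(-5 + 5) - 94 = -3*0 - 94 = 0 - 94 = -94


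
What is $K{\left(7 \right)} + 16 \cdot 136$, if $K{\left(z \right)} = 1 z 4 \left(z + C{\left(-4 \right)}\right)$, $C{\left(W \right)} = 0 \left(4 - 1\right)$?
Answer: $2372$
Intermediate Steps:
$C{\left(W \right)} = 0$ ($C{\left(W \right)} = 0 \cdot 3 = 0$)
$K{\left(z \right)} = 4 z^{2}$ ($K{\left(z \right)} = 1 z 4 \left(z + 0\right) = z 4 z = 4 z z = 4 z^{2}$)
$K{\left(7 \right)} + 16 \cdot 136 = 4 \cdot 7^{2} + 16 \cdot 136 = 4 \cdot 49 + 2176 = 196 + 2176 = 2372$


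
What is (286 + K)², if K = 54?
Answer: 115600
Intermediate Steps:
(286 + K)² = (286 + 54)² = 340² = 115600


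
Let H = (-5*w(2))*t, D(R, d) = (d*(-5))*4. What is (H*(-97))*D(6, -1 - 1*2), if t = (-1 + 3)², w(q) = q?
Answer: 232800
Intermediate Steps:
D(R, d) = -20*d (D(R, d) = -5*d*4 = -20*d)
t = 4 (t = 2² = 4)
H = -40 (H = -5*2*4 = -10*4 = -40)
(H*(-97))*D(6, -1 - 1*2) = (-40*(-97))*(-20*(-1 - 1*2)) = 3880*(-20*(-1 - 2)) = 3880*(-20*(-3)) = 3880*60 = 232800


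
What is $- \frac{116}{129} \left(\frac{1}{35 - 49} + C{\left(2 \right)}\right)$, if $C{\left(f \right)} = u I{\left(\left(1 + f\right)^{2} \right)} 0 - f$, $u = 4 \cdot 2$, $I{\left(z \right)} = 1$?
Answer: $\frac{1682}{903} \approx 1.8627$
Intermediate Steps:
$u = 8$
$C{\left(f \right)} = - f$ ($C{\left(f \right)} = 8 \cdot 1 \cdot 0 - f = 8 \cdot 0 - f = 0 - f = - f$)
$- \frac{116}{129} \left(\frac{1}{35 - 49} + C{\left(2 \right)}\right) = - \frac{116}{129} \left(\frac{1}{35 - 49} - 2\right) = \left(-116\right) \frac{1}{129} \left(\frac{1}{-14} - 2\right) = - \frac{116 \left(- \frac{1}{14} - 2\right)}{129} = \left(- \frac{116}{129}\right) \left(- \frac{29}{14}\right) = \frac{1682}{903}$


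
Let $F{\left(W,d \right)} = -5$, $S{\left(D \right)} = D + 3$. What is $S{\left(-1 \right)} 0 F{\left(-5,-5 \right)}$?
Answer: $0$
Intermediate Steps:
$S{\left(D \right)} = 3 + D$
$S{\left(-1 \right)} 0 F{\left(-5,-5 \right)} = \left(3 - 1\right) 0 \left(-5\right) = 2 \cdot 0 \left(-5\right) = 0 \left(-5\right) = 0$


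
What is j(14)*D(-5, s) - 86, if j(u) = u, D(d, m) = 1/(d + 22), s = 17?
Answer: -1448/17 ≈ -85.177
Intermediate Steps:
D(d, m) = 1/(22 + d)
j(14)*D(-5, s) - 86 = 14/(22 - 5) - 86 = 14/17 - 86 = -1448/17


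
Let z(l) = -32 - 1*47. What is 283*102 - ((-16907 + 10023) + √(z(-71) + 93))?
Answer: 35750 - √14 ≈ 35746.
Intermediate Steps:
z(l) = -79 (z(l) = -32 - 47 = -79)
283*102 - ((-16907 + 10023) + √(z(-71) + 93)) = 283*102 - ((-16907 + 10023) + √(-79 + 93)) = 28866 - (-6884 + √14) = 28866 + (6884 - √14) = 35750 - √14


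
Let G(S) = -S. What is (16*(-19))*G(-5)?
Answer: -1520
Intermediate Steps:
(16*(-19))*G(-5) = (16*(-19))*(-1*(-5)) = -304*5 = -1520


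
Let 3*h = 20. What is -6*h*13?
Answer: -520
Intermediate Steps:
h = 20/3 (h = (⅓)*20 = 20/3 ≈ 6.6667)
-6*h*13 = -6*20/3*13 = -40*13 = -520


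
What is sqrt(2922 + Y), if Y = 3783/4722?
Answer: sqrt(7241169686)/1574 ≈ 54.063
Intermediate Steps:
Y = 1261/1574 (Y = 3783*(1/4722) = 1261/1574 ≈ 0.80114)
sqrt(2922 + Y) = sqrt(2922 + 1261/1574) = sqrt(4600489/1574) = sqrt(7241169686)/1574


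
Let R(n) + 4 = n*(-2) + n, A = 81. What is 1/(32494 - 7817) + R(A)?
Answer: -2097544/24677 ≈ -85.000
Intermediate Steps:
R(n) = -4 - n (R(n) = -4 + (n*(-2) + n) = -4 + (-2*n + n) = -4 - n)
1/(32494 - 7817) + R(A) = 1/(32494 - 7817) + (-4 - 1*81) = 1/24677 + (-4 - 81) = 1/24677 - 85 = -2097544/24677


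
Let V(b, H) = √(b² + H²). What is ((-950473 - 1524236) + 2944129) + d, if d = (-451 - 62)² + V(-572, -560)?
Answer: 732589 + 4*√40049 ≈ 7.3339e+5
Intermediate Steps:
V(b, H) = √(H² + b²)
d = 263169 + 4*√40049 (d = (-451 - 62)² + √((-560)² + (-572)²) = (-513)² + √(313600 + 327184) = 263169 + √640784 = 263169 + 4*√40049 ≈ 2.6397e+5)
((-950473 - 1524236) + 2944129) + d = ((-950473 - 1524236) + 2944129) + (263169 + 4*√40049) = (-2474709 + 2944129) + (263169 + 4*√40049) = 469420 + (263169 + 4*√40049) = 732589 + 4*√40049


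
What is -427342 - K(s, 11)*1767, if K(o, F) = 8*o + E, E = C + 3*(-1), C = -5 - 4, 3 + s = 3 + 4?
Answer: -462682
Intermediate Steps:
s = 4 (s = -3 + (3 + 4) = -3 + 7 = 4)
C = -9
E = -12 (E = -9 + 3*(-1) = -9 - 3 = -12)
K(o, F) = -12 + 8*o (K(o, F) = 8*o - 12 = -12 + 8*o)
-427342 - K(s, 11)*1767 = -427342 - (-12 + 8*4)*1767 = -427342 - (-12 + 32)*1767 = -427342 - 20*1767 = -427342 - 1*35340 = -427342 - 35340 = -462682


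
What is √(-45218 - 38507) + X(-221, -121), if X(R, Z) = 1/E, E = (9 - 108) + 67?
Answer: -1/32 + 5*I*√3349 ≈ -0.03125 + 289.35*I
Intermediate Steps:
E = -32 (E = -99 + 67 = -32)
X(R, Z) = -1/32 (X(R, Z) = 1/(-32) = -1/32)
√(-45218 - 38507) + X(-221, -121) = √(-45218 - 38507) - 1/32 = √(-83725) - 1/32 = 5*I*√3349 - 1/32 = -1/32 + 5*I*√3349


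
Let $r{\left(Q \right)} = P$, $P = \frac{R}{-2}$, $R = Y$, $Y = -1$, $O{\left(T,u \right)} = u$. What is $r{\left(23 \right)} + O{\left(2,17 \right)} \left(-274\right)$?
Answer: $- \frac{9315}{2} \approx -4657.5$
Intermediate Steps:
$R = -1$
$P = \frac{1}{2}$ ($P = - \frac{1}{-2} = \left(-1\right) \left(- \frac{1}{2}\right) = \frac{1}{2} \approx 0.5$)
$r{\left(Q \right)} = \frac{1}{2}$
$r{\left(23 \right)} + O{\left(2,17 \right)} \left(-274\right) = \frac{1}{2} + 17 \left(-274\right) = \frac{1}{2} - 4658 = - \frac{9315}{2}$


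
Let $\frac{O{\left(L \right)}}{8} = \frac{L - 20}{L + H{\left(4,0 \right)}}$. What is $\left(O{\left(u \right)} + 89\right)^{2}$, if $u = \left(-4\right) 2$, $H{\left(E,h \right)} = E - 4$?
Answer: $13689$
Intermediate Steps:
$H{\left(E,h \right)} = -4 + E$ ($H{\left(E,h \right)} = E - 4 = -4 + E$)
$u = -8$
$O{\left(L \right)} = \frac{8 \left(-20 + L\right)}{L}$ ($O{\left(L \right)} = 8 \frac{L - 20}{L + \left(-4 + 4\right)} = 8 \frac{-20 + L}{L + 0} = 8 \frac{-20 + L}{L} = \frac{8 \left(-20 + L\right)}{L}$)
$\left(O{\left(u \right)} + 89\right)^{2} = \left(\left(8 - \frac{160}{-8}\right) + 89\right)^{2} = \left(\left(8 - -20\right) + 89\right)^{2} = \left(\left(8 + 20\right) + 89\right)^{2} = \left(28 + 89\right)^{2} = 117^{2} = 13689$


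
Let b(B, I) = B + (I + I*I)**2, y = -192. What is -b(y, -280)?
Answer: -6102734208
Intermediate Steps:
b(B, I) = B + (I + I**2)**2
-b(y, -280) = -(-192 + (-280)**2*(1 - 280)**2) = -(-192 + 78400*(-279)**2) = -(-192 + 78400*77841) = -(-192 + 6102734400) = -1*6102734208 = -6102734208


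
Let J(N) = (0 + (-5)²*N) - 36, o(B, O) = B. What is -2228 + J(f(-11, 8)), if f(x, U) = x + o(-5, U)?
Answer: -2664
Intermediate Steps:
f(x, U) = -5 + x (f(x, U) = x - 5 = -5 + x)
J(N) = -36 + 25*N (J(N) = (0 + 25*N) - 36 = 25*N - 36 = -36 + 25*N)
-2228 + J(f(-11, 8)) = -2228 + (-36 + 25*(-5 - 11)) = -2228 + (-36 + 25*(-16)) = -2228 + (-36 - 400) = -2228 - 436 = -2664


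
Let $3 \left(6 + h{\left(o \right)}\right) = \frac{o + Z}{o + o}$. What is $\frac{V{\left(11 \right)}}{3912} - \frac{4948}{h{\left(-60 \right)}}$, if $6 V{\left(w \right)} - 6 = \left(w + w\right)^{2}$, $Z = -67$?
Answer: $\frac{20905600165}{23859288} \approx 876.2$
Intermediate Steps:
$V{\left(w \right)} = 1 + \frac{2 w^{2}}{3}$ ($V{\left(w \right)} = 1 + \frac{\left(w + w\right)^{2}}{6} = 1 + \frac{\left(2 w\right)^{2}}{6} = 1 + \frac{4 w^{2}}{6} = 1 + \frac{2 w^{2}}{3}$)
$h{\left(o \right)} = -6 + \frac{-67 + o}{6 o}$ ($h{\left(o \right)} = -6 + \frac{\left(o - 67\right) \frac{1}{o + o}}{3} = -6 + \frac{\left(-67 + o\right) \frac{1}{2 o}}{3} = -6 + \frac{\frac{1}{2} \frac{1}{o} \left(-67 + o\right)}{3} = -6 + \frac{-67 + o}{6 o}$)
$\frac{V{\left(11 \right)}}{3912} - \frac{4948}{h{\left(-60 \right)}} = \frac{1 + \frac{2 \cdot 11^{2}}{3}}{3912} - \frac{4948}{\frac{1}{6} \frac{1}{-60} \left(-67 - -2100\right)} = \left(1 + \frac{2}{3} \cdot 121\right) \frac{1}{3912} - \frac{4948}{\frac{1}{6} \left(- \frac{1}{60}\right) \left(-67 + 2100\right)} = \left(1 + \frac{242}{3}\right) \frac{1}{3912} - \frac{4948}{\frac{1}{6} \left(- \frac{1}{60}\right) 2033} = \frac{245}{3} \cdot \frac{1}{3912} - \frac{4948}{- \frac{2033}{360}} = \frac{245}{11736} - - \frac{1781280}{2033} = \frac{245}{11736} + \frac{1781280}{2033} = \frac{20905600165}{23859288}$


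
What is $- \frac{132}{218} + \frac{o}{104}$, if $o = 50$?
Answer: $- \frac{707}{5668} \approx -0.12474$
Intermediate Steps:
$- \frac{132}{218} + \frac{o}{104} = - \frac{132}{218} + \frac{50}{104} = \left(-132\right) \frac{1}{218} + 50 \cdot \frac{1}{104} = - \frac{66}{109} + \frac{25}{52} = - \frac{707}{5668}$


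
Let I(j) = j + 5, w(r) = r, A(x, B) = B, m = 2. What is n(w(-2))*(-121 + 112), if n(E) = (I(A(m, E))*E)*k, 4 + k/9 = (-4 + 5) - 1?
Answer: -1944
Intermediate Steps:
k = -36 (k = -36 + 9*((-4 + 5) - 1) = -36 + 9*(1 - 1) = -36 + 9*0 = -36 + 0 = -36)
I(j) = 5 + j
n(E) = -36*E*(5 + E) (n(E) = ((5 + E)*E)*(-36) = (E*(5 + E))*(-36) = -36*E*(5 + E))
n(w(-2))*(-121 + 112) = (-36*(-2)*(5 - 2))*(-121 + 112) = -36*(-2)*3*(-9) = 216*(-9) = -1944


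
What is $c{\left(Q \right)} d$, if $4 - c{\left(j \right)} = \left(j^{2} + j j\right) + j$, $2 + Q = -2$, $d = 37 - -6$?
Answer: $-1032$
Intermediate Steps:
$d = 43$ ($d = 37 + 6 = 43$)
$Q = -4$ ($Q = -2 - 2 = -4$)
$c{\left(j \right)} = 4 - j - 2 j^{2}$ ($c{\left(j \right)} = 4 - \left(\left(j^{2} + j j\right) + j\right) = 4 - \left(\left(j^{2} + j^{2}\right) + j\right) = 4 - \left(2 j^{2} + j\right) = 4 - \left(j + 2 j^{2}\right) = 4 - j - 2 j^{2}$)
$c{\left(Q \right)} d = \left(4 - -4 - 2 \left(-4\right)^{2}\right) 43 = \left(4 + 4 - 32\right) 43 = \left(-24\right) 43 = -1032$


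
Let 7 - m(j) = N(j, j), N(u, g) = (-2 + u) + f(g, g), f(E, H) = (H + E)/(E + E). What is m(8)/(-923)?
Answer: 0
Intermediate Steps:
f(E, H) = (E + H)/(2*E) (f(E, H) = (E + H)/((2*E)) = (E + H)*(1/(2*E)) = (E + H)/(2*E))
N(u, g) = -1 + u (N(u, g) = (-2 + u) + (g + g)/(2*g) = (-2 + u) + (2*g)/(2*g) = (-2 + u) + 1 = -1 + u)
m(j) = 8 - j (m(j) = 7 - (-1 + j) = 7 + (1 - j) = 8 - j)
m(8)/(-923) = (8 - 1*8)/(-923) = (8 - 8)*(-1/923) = 0*(-1/923) = 0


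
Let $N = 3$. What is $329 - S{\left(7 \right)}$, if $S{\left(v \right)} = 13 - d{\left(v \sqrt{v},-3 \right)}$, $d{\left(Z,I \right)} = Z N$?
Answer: $316 + 21 \sqrt{7} \approx 371.56$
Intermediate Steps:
$d{\left(Z,I \right)} = 3 Z$ ($d{\left(Z,I \right)} = Z 3 = 3 Z$)
$S{\left(v \right)} = 13 - 3 v^{\frac{3}{2}}$ ($S{\left(v \right)} = 13 - 3 v \sqrt{v} = 13 - 3 v^{\frac{3}{2}}$)
$329 - S{\left(7 \right)} = 329 - \left(13 - 3 \cdot 7^{\frac{3}{2}}\right) = 329 - \left(13 - 3 \cdot 7 \sqrt{7}\right) = 329 - \left(13 - 21 \sqrt{7}\right) = 316 + 21 \sqrt{7}$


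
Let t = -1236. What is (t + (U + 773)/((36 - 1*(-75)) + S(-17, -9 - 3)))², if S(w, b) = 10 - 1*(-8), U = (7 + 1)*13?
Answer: 25143493489/16641 ≈ 1.5109e+6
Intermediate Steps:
U = 104 (U = 8*13 = 104)
S(w, b) = 18 (S(w, b) = 10 + 8 = 18)
(t + (U + 773)/((36 - 1*(-75)) + S(-17, -9 - 3)))² = (-1236 + (104 + 773)/((36 - 1*(-75)) + 18))² = (-1236 + 877/((36 + 75) + 18))² = (-1236 + 877/(111 + 18))² = (-1236 + 877/129)² = (-158567/129)² = 25143493489/16641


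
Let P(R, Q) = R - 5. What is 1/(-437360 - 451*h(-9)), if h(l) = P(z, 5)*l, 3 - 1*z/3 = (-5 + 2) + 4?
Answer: -1/433301 ≈ -2.3079e-6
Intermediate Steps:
z = 6 (z = 9 - 3*((-5 + 2) + 4) = 9 - 3*(-3 + 4) = 9 - 3*1 = 9 - 3 = 6)
P(R, Q) = -5 + R
h(l) = l (h(l) = (-5 + 6)*l = 1*l = l)
1/(-437360 - 451*h(-9)) = 1/(-437360 - 451*(-9)) = 1/(-437360 + 4059) = 1/(-433301) = -1/433301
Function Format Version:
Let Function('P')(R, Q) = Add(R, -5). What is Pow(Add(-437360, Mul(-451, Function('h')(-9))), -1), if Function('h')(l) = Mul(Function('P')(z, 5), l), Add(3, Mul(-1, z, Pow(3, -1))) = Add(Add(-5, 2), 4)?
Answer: Rational(-1, 433301) ≈ -2.3079e-6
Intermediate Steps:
z = 6 (z = Add(9, Mul(-3, Add(Add(-5, 2), 4))) = Add(9, Mul(-3, Add(-3, 4))) = Add(9, Mul(-3, 1)) = Add(9, -3) = 6)
Function('P')(R, Q) = Add(-5, R)
Function('h')(l) = l (Function('h')(l) = Mul(Add(-5, 6), l) = Mul(1, l) = l)
Pow(Add(-437360, Mul(-451, Function('h')(-9))), -1) = Pow(Add(-437360, Mul(-451, -9)), -1) = Pow(Add(-437360, 4059), -1) = Pow(-433301, -1) = Rational(-1, 433301)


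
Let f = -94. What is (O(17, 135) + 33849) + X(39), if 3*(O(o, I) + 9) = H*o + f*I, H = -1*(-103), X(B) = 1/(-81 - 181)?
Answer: 23732219/786 ≈ 30194.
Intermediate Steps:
X(B) = -1/262 (X(B) = 1/(-262) = -1/262)
H = 103
O(o, I) = -9 - 94*I/3 + 103*o/3 (O(o, I) = -9 + (103*o - 94*I)/3 = -9 + (-94*I + 103*o)/3 = -9 + (-94*I/3 + 103*o/3) = -9 - 94*I/3 + 103*o/3)
(O(17, 135) + 33849) + X(39) = ((-9 - 94/3*135 + (103/3)*17) + 33849) - 1/262 = ((-9 - 4230 + 1751/3) + 33849) - 1/262 = (-10966/3 + 33849) - 1/262 = 90581/3 - 1/262 = 23732219/786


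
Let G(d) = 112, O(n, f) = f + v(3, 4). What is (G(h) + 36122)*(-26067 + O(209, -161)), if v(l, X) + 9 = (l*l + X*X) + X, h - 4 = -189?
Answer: -949620672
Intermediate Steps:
h = -185 (h = 4 - 189 = -185)
v(l, X) = -9 + X + X**2 + l**2 (v(l, X) = -9 + ((l*l + X*X) + X) = -9 + ((l**2 + X**2) + X) = -9 + ((X**2 + l**2) + X) = -9 + (X + X**2 + l**2) = -9 + X + X**2 + l**2)
O(n, f) = 20 + f (O(n, f) = f + (-9 + 4 + 4**2 + 3**2) = f + (-9 + 4 + 16 + 9) = f + 20 = 20 + f)
(G(h) + 36122)*(-26067 + O(209, -161)) = (112 + 36122)*(-26067 + (20 - 161)) = 36234*(-26067 - 141) = 36234*(-26208) = -949620672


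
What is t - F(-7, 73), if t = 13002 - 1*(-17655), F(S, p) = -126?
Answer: 30783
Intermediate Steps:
t = 30657 (t = 13002 + 17655 = 30657)
t - F(-7, 73) = 30657 - 1*(-126) = 30657 + 126 = 30783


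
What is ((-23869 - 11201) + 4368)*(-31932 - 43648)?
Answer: 2320457160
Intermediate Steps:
((-23869 - 11201) + 4368)*(-31932 - 43648) = (-35070 + 4368)*(-75580) = -30702*(-75580) = 2320457160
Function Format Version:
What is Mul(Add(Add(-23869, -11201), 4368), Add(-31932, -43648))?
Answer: 2320457160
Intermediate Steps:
Mul(Add(Add(-23869, -11201), 4368), Add(-31932, -43648)) = Mul(Add(-35070, 4368), -75580) = Mul(-30702, -75580) = 2320457160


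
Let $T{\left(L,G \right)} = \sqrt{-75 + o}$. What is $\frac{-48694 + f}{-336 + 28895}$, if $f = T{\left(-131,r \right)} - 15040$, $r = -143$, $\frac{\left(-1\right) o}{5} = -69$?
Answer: $- \frac{63734}{28559} + \frac{3 \sqrt{30}}{28559} \approx -2.2311$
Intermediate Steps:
$o = 345$ ($o = \left(-5\right) \left(-69\right) = 345$)
$T{\left(L,G \right)} = 3 \sqrt{30}$ ($T{\left(L,G \right)} = \sqrt{-75 + 345} = \sqrt{270} = 3 \sqrt{30}$)
$f = -15040 + 3 \sqrt{30}$ ($f = 3 \sqrt{30} - 15040 = -15040 + 3 \sqrt{30} \approx -15024.0$)
$\frac{-48694 + f}{-336 + 28895} = \frac{-48694 - \left(15040 - 3 \sqrt{30}\right)}{-336 + 28895} = \frac{-63734 + 3 \sqrt{30}}{28559} = \left(-63734 + 3 \sqrt{30}\right) \frac{1}{28559} = - \frac{63734}{28559} + \frac{3 \sqrt{30}}{28559}$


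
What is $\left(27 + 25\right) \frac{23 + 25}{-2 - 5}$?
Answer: $- \frac{2496}{7} \approx -356.57$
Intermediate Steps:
$\left(27 + 25\right) \frac{23 + 25}{-2 - 5} = 52 \frac{48}{-7} = 52 \cdot 48 \left(- \frac{1}{7}\right) = 52 \left(- \frac{48}{7}\right) = - \frac{2496}{7}$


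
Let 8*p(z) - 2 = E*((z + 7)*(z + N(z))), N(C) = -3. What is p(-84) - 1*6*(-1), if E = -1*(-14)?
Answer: 23459/2 ≈ 11730.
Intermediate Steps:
E = 14
p(z) = ¼ + 7*(-3 + z)*(7 + z)/4 (p(z) = ¼ + (14*((z + 7)*(z - 3)))/8 = ¼ + (14*((7 + z)*(-3 + z)))/8 = ¼ + (14*((-3 + z)*(7 + z)))/8 = ¼ + (14*(-3 + z)*(7 + z))/8 = ¼ + 7*(-3 + z)*(7 + z)/4)
p(-84) - 1*6*(-1) = (-73/2 + 7*(-84) + (7/4)*(-84)²) - 1*6*(-1) = (-73/2 - 588 + (7/4)*7056) - 6*(-1) = (-73/2 - 588 + 12348) + 6 = 23447/2 + 6 = 23459/2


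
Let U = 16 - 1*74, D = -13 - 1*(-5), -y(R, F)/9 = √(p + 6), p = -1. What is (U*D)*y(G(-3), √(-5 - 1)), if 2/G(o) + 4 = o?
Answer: -4176*√5 ≈ -9337.8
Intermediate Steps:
G(o) = 2/(-4 + o)
y(R, F) = -9*√5 (y(R, F) = -9*√(-1 + 6) = -9*√5)
D = -8 (D = -13 + 5 = -8)
U = -58 (U = 16 - 74 = -58)
(U*D)*y(G(-3), √(-5 - 1)) = (-58*(-8))*(-9*√5) = 464*(-9*√5) = -4176*√5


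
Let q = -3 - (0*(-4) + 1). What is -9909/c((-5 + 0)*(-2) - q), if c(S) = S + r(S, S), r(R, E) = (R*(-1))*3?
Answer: 9909/28 ≈ 353.89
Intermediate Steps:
q = -4 (q = -3 - (0 + 1) = -3 - 1*1 = -3 - 1 = -4)
r(R, E) = -3*R (r(R, E) = -R*3 = -3*R)
c(S) = -2*S (c(S) = S - 3*S = -2*S)
-9909/c((-5 + 0)*(-2) - q) = -9909*(-1/(2*((-5 + 0)*(-2) - 1*(-4)))) = -9909*(-1/(2*(-5*(-2) + 4))) = -9909*(-1/(2*(10 + 4))) = -9909/((-2*14)) = -9909/(-28) = -9909*(-1/28) = 9909/28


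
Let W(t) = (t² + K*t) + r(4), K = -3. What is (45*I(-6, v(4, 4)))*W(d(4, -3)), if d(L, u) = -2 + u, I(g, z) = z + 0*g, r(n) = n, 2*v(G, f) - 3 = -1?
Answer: 1980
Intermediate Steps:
v(G, f) = 1 (v(G, f) = 3/2 + (½)*(-1) = 3/2 - ½ = 1)
I(g, z) = z (I(g, z) = z + 0 = z)
W(t) = 4 + t² - 3*t (W(t) = (t² - 3*t) + 4 = 4 + t² - 3*t)
(45*I(-6, v(4, 4)))*W(d(4, -3)) = (45*1)*(4 + (-2 - 3)² - 3*(-2 - 3)) = 45*(4 + (-5)² - 3*(-5)) = 45*(4 + 25 + 15) = 45*44 = 1980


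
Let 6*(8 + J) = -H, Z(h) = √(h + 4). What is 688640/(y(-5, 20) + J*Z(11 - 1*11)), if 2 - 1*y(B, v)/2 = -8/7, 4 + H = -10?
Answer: -7230720/53 ≈ -1.3643e+5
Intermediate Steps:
H = -14 (H = -4 - 10 = -14)
y(B, v) = 44/7 (y(B, v) = 4 - (-16)/7 = 4 - 2*(-8/7) = 4 + 16/7 = 44/7)
Z(h) = √(4 + h)
J = -17/3 (J = -8 + (-1*(-14))/6 = -8 + (⅙)*14 = -8 + 7/3 = -17/3 ≈ -5.6667)
688640/(y(-5, 20) + J*Z(11 - 1*11)) = 688640/(44/7 - 17*√(4 + (11 - 1*11))/3) = 688640/(44/7 - 17*√(4 + (11 - 11))/3) = 688640/(44/7 - 17*√(4 + 0)/3) = 688640/(44/7 - 17*√4/3) = 688640/(44/7 - 17/3*2) = 688640/(44/7 - 34/3) = 688640/(-106/21) = 688640*(-21/106) = -7230720/53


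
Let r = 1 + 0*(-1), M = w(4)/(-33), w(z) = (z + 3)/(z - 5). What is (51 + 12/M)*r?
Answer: 753/7 ≈ 107.57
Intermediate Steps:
w(z) = (3 + z)/(-5 + z)
M = 7/33 (M = ((3 + 4)/(-5 + 4))/(-33) = (7/(-1))*(-1/33) = -1*7*(-1/33) = -7*(-1/33) = 7/33 ≈ 0.21212)
r = 1 (r = 1 + 0 = 1)
(51 + 12/M)*r = (51 + 12/(7/33))*1 = (51 + 12*(33/7))*1 = (51 + 396/7)*1 = (753/7)*1 = 753/7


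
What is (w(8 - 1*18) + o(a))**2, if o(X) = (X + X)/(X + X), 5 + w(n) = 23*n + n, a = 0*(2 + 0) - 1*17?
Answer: 59536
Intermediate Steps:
a = -17 (a = 0*2 - 17 = 0 - 17 = -17)
w(n) = -5 + 24*n (w(n) = -5 + (23*n + n) = -5 + 24*n)
o(X) = 1 (o(X) = (2*X)/((2*X)) = (2*X)*(1/(2*X)) = 1)
(w(8 - 1*18) + o(a))**2 = ((-5 + 24*(8 - 1*18)) + 1)**2 = ((-5 + 24*(8 - 18)) + 1)**2 = ((-5 + 24*(-10)) + 1)**2 = ((-5 - 240) + 1)**2 = (-245 + 1)**2 = (-244)**2 = 59536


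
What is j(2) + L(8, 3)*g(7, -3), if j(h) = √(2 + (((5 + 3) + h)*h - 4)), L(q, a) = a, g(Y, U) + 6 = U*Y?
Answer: -81 + 3*√2 ≈ -76.757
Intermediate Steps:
g(Y, U) = -6 + U*Y
j(h) = √(-2 + h*(8 + h)) (j(h) = √(2 + ((8 + h)*h - 4)) = √(2 + (h*(8 + h) - 4)) = √(2 + (-4 + h*(8 + h))) = √(-2 + h*(8 + h)))
j(2) + L(8, 3)*g(7, -3) = √(-2 + 2² + 8*2) + 3*(-6 - 3*7) = √(-2 + 4 + 16) + 3*(-6 - 21) = √18 + 3*(-27) = 3*√2 - 81 = -81 + 3*√2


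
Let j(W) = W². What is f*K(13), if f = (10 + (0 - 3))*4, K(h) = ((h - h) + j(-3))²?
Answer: 2268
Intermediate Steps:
K(h) = 81 (K(h) = ((h - h) + (-3)²)² = (0 + 9)² = 9² = 81)
f = 28 (f = (10 - 3)*4 = 7*4 = 28)
f*K(13) = 28*81 = 2268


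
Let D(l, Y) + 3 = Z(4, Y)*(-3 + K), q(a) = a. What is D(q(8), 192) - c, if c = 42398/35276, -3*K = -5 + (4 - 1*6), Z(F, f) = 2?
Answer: -292891/52914 ≈ -5.5352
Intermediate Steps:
K = 7/3 (K = -(-5 + (4 - 1*6))/3 = -(-5 + (4 - 6))/3 = -(-5 - 2)/3 = -⅓*(-7) = 7/3 ≈ 2.3333)
c = 21199/17638 (c = 42398*(1/35276) = 21199/17638 ≈ 1.2019)
D(l, Y) = -13/3 (D(l, Y) = -3 + 2*(-3 + 7/3) = -3 + 2*(-⅔) = -3 - 4/3 = -13/3)
D(q(8), 192) - c = -13/3 - 1*21199/17638 = -13/3 - 21199/17638 = -292891/52914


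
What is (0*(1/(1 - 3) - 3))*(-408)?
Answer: 0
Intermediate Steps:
(0*(1/(1 - 3) - 3))*(-408) = (0*(1/(-2) - 3))*(-408) = (0*(-½ - 3))*(-408) = (0*(-7/2))*(-408) = 0*(-408) = 0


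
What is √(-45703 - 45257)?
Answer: 4*I*√5685 ≈ 301.6*I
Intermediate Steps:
√(-45703 - 45257) = √(-90960) = 4*I*√5685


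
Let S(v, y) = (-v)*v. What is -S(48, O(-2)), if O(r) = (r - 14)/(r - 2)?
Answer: 2304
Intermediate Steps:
O(r) = (-14 + r)/(-2 + r)
S(v, y) = -v**2
-S(48, O(-2)) = -(-1)*48**2 = -(-1)*2304 = -1*(-2304) = 2304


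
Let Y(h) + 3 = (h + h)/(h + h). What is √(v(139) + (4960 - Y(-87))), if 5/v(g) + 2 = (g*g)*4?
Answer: √29635582720498/77282 ≈ 70.441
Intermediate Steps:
v(g) = 5/(-2 + 4*g²) (v(g) = 5/(-2 + (g*g)*4) = 5/(-2 + g²*4) = 5/(-2 + 4*g²))
Y(h) = -2 (Y(h) = -3 + (h + h)/(h + h) = -3 + (2*h)/((2*h)) = -3 + (2*h)*(1/(2*h)) = -3 + 1 = -2)
√(v(139) + (4960 - Y(-87))) = √(5/(2*(-1 + 2*139²)) + (4960 - 1*(-2))) = √(5/(2*(-1 + 2*19321)) + (4960 + 2)) = √(5/(2*(-1 + 38642)) + 4962) = √((5/2)/38641 + 4962) = √((5/2)*(1/38641) + 4962) = √(5/77282 + 4962) = √(383473289/77282) = √29635582720498/77282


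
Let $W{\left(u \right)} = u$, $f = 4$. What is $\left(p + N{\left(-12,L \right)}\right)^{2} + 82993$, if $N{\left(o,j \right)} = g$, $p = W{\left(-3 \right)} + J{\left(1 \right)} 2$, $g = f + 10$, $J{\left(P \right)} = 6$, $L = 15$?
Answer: $83522$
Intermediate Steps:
$g = 14$ ($g = 4 + 10 = 14$)
$p = 9$ ($p = -3 + 6 \cdot 2 = -3 + 12 = 9$)
$N{\left(o,j \right)} = 14$
$\left(p + N{\left(-12,L \right)}\right)^{2} + 82993 = \left(9 + 14\right)^{2} + 82993 = 23^{2} + 82993 = 529 + 82993 = 83522$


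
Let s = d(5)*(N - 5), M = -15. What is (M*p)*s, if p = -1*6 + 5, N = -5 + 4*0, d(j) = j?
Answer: -750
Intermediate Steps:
N = -5 (N = -5 + 0 = -5)
s = -50 (s = 5*(-5 - 5) = 5*(-10) = -50)
p = -1 (p = -6 + 5 = -1)
(M*p)*s = -15*(-1)*(-50) = 15*(-50) = -750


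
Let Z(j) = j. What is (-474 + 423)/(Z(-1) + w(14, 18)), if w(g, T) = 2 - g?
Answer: 51/13 ≈ 3.9231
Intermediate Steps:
(-474 + 423)/(Z(-1) + w(14, 18)) = (-474 + 423)/(-1 + (2 - 1*14)) = -51/(-1 + (2 - 14)) = -51/(-1 - 12) = -51/(-13) = -51*(-1/13) = 51/13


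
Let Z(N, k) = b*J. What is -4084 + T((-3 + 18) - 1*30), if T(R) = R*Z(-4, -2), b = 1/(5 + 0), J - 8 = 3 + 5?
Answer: -4132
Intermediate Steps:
J = 16 (J = 8 + (3 + 5) = 8 + 8 = 16)
b = ⅕ (b = 1/5 = ⅕ ≈ 0.20000)
Z(N, k) = 16/5 (Z(N, k) = (⅕)*16 = 16/5)
T(R) = 16*R/5 (T(R) = R*(16/5) = 16*R/5)
-4084 + T((-3 + 18) - 1*30) = -4084 + 16*((-3 + 18) - 1*30)/5 = -4084 + 16*(15 - 30)/5 = -4084 + (16/5)*(-15) = -4084 - 48 = -4132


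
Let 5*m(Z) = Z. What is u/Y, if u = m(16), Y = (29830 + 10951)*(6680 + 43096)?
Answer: 1/634348455 ≈ 1.5764e-9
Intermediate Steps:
m(Z) = Z/5
Y = 2029915056 (Y = 40781*49776 = 2029915056)
u = 16/5 (u = (⅕)*16 = 16/5 ≈ 3.2000)
u/Y = (16/5)/2029915056 = (16/5)*(1/2029915056) = 1/634348455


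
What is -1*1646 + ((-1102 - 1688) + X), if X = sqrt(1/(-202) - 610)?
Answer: -4436 + I*sqrt(24890642)/202 ≈ -4436.0 + 24.698*I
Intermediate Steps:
X = I*sqrt(24890642)/202 (X = sqrt(-1/202 - 610) = sqrt(-123221/202) = I*sqrt(24890642)/202 ≈ 24.698*I)
-1*1646 + ((-1102 - 1688) + X) = -1*1646 + ((-1102 - 1688) + I*sqrt(24890642)/202) = -1646 + (-2790 + I*sqrt(24890642)/202) = -4436 + I*sqrt(24890642)/202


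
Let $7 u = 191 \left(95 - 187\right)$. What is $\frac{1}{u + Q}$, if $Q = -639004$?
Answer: $- \frac{7}{4490600} \approx -1.5588 \cdot 10^{-6}$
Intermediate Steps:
$u = - \frac{17572}{7}$ ($u = \frac{191 \left(95 - 187\right)}{7} = \frac{191 \left(-92\right)}{7} = \frac{1}{7} \left(-17572\right) = - \frac{17572}{7} \approx -2510.3$)
$\frac{1}{u + Q} = \frac{1}{- \frac{17572}{7} - 639004} = \frac{1}{- \frac{4490600}{7}} = - \frac{7}{4490600}$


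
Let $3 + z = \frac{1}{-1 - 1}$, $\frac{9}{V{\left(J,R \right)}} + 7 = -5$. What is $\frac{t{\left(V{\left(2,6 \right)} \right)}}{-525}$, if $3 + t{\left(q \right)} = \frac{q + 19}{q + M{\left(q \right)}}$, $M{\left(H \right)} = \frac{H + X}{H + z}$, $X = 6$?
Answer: $\frac{1646}{70875} \approx 0.023224$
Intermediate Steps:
$V{\left(J,R \right)} = - \frac{3}{4}$ ($V{\left(J,R \right)} = \frac{9}{-7 - 5} = \frac{9}{-12} = 9 \left(- \frac{1}{12}\right) = - \frac{3}{4}$)
$z = - \frac{7}{2}$ ($z = -3 + \frac{1}{-1 - 1} = -3 + \frac{1}{-2} = -3 - \frac{1}{2} = - \frac{7}{2} \approx -3.5$)
$M{\left(H \right)} = \frac{6 + H}{- \frac{7}{2} + H}$ ($M{\left(H \right)} = \frac{H + 6}{H - \frac{7}{2}} = \frac{6 + H}{- \frac{7}{2} + H}$)
$t{\left(q \right)} = -3 + \frac{19 + q}{q + \frac{2 \left(6 + q\right)}{-7 + 2 q}}$ ($t{\left(q \right)} = -3 + \frac{q + 19}{q + \frac{2 \left(6 + q\right)}{-7 + 2 q}} = -3 + \frac{19 + q}{q + \frac{2 \left(6 + q\right)}{-7 + 2 q}}$)
$\frac{t{\left(V{\left(2,6 \right)} \right)}}{-525} = \frac{\frac{1}{12 - - \frac{15}{4} + 2 \left(- \frac{3}{4}\right)^{2}} \left(-169 - 4 \left(- \frac{3}{4}\right)^{2} + 46 \left(- \frac{3}{4}\right)\right)}{-525} = \frac{-169 - \frac{9}{4} - \frac{69}{2}}{12 + \frac{15}{4} + 2 \cdot \frac{9}{16}} \left(- \frac{1}{525}\right) = \frac{-169 - \frac{9}{4} - \frac{69}{2}}{12 + \frac{15}{4} + \frac{9}{8}} \left(- \frac{1}{525}\right) = \frac{1}{\frac{135}{8}} \left(- \frac{823}{4}\right) \left(- \frac{1}{525}\right) = \frac{8}{135} \left(- \frac{823}{4}\right) \left(- \frac{1}{525}\right) = \left(- \frac{1646}{135}\right) \left(- \frac{1}{525}\right) = \frac{1646}{70875}$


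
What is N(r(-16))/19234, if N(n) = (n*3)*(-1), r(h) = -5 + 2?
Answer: 9/19234 ≈ 0.00046792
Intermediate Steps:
r(h) = -3
N(n) = -3*n (N(n) = (3*n)*(-1) = -3*n)
N(r(-16))/19234 = -3*(-3)/19234 = 9*(1/19234) = 9/19234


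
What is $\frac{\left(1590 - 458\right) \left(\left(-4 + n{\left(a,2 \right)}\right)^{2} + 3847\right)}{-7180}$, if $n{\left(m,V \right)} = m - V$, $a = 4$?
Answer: $- \frac{1089833}{1795} \approx -607.15$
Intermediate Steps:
$\frac{\left(1590 - 458\right) \left(\left(-4 + n{\left(a,2 \right)}\right)^{2} + 3847\right)}{-7180} = \frac{\left(1590 - 458\right) \left(\left(-4 + \left(4 - 2\right)\right)^{2} + 3847\right)}{-7180} = 1132 \left(\left(-4 + \left(4 - 2\right)\right)^{2} + 3847\right) \left(- \frac{1}{7180}\right) = 1132 \left(\left(-4 + 2\right)^{2} + 3847\right) \left(- \frac{1}{7180}\right) = 1132 \left(\left(-2\right)^{2} + 3847\right) \left(- \frac{1}{7180}\right) = 1132 \left(4 + 3847\right) \left(- \frac{1}{7180}\right) = 1132 \cdot 3851 \left(- \frac{1}{7180}\right) = 4359332 \left(- \frac{1}{7180}\right) = - \frac{1089833}{1795}$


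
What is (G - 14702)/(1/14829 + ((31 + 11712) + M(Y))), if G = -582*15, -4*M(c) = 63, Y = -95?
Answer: -1389892512/695613565 ≈ -1.9981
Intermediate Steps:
M(c) = -63/4 (M(c) = -1/4*63 = -63/4)
G = -8730
(G - 14702)/(1/14829 + ((31 + 11712) + M(Y))) = (-8730 - 14702)/(1/14829 + ((31 + 11712) - 63/4)) = -23432/(1/14829 + (11743 - 63/4)) = -23432/(1/14829 + 46909/4) = -23432/695613565/59316 = -23432*59316/695613565 = -1389892512/695613565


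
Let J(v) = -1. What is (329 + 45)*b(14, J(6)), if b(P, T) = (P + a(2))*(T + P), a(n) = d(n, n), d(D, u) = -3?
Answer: 53482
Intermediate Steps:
a(n) = -3
b(P, T) = (-3 + P)*(P + T) (b(P, T) = (P - 3)*(T + P) = (-3 + P)*(P + T))
(329 + 45)*b(14, J(6)) = (329 + 45)*(14**2 - 3*14 - 3*(-1) + 14*(-1)) = 374*(196 - 42 + 3 - 14) = 374*143 = 53482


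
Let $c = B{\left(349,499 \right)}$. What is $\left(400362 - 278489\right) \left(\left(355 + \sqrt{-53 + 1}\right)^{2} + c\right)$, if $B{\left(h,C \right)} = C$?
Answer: $15413522056 + 173059660 i \sqrt{13} \approx 1.5414 \cdot 10^{10} + 6.2398 \cdot 10^{8} i$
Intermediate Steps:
$c = 499$
$\left(400362 - 278489\right) \left(\left(355 + \sqrt{-53 + 1}\right)^{2} + c\right) = \left(400362 - 278489\right) \left(\left(355 + \sqrt{-53 + 1}\right)^{2} + 499\right) = 121873 \left(\left(355 + \sqrt{-52}\right)^{2} + 499\right) = 121873 \left(\left(355 + 2 i \sqrt{13}\right)^{2} + 499\right) = 121873 \left(499 + \left(355 + 2 i \sqrt{13}\right)^{2}\right) = 60814627 + 121873 \left(355 + 2 i \sqrt{13}\right)^{2}$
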